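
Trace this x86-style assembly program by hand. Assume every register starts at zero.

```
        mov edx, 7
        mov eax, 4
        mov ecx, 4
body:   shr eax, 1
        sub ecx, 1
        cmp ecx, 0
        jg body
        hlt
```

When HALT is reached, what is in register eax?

0

after mov edx, 7: edx=7
after mov eax, 4: eax=4
after mov ecx, 4: ecx=4
after shr eax, 1: eax=4>>1=2
after sub ecx, 1: ecx=4-1=3
cmp ecx, 0  (cmp 3,0)
jg body: taken
after shr eax, 1: eax=2>>1=1
after sub ecx, 1: ecx=3-1=2
cmp ecx, 0  (cmp 2,0)
jg body: taken
after shr eax, 1: eax=1>>1=0
after sub ecx, 1: ecx=2-1=1
cmp ecx, 0  (cmp 1,0)
jg body: taken
after shr eax, 1: eax=0>>1=0
after sub ecx, 1: ecx=1-1=0
cmp ecx, 0  (cmp 0,0)
jg body: not taken
halt.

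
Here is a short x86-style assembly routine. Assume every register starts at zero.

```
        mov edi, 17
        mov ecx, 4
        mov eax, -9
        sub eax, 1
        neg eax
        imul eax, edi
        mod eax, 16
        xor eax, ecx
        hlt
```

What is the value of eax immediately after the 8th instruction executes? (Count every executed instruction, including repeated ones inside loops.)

edi=17
ecx=4
eax=-9
eax=(-9)-1=-10
eax=-(-10)=10
eax=10*17=170
eax=170%16=10
eax=10^4=14
After step 8: eax = 14.

14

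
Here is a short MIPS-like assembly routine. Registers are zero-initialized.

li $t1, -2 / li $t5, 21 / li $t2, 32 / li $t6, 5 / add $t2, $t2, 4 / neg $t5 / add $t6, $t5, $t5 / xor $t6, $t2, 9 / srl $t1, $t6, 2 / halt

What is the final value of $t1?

li $t1, -2 → $t1=-2
li $t5, 21 → $t5=21
li $t2, 32 → $t2=32
li $t6, 5 → $t6=5
add $t2, $t2, 4 → $t2=32+4=36
neg $t5 → $t5=-(21)=-21
add $t6, $t5, $t5 → $t6=(-21)+(-21)=-42
xor $t6, $t2, 9 → $t6=36^9=45
srl $t1, $t6, 2 → $t1=45>>2=11
halt.

11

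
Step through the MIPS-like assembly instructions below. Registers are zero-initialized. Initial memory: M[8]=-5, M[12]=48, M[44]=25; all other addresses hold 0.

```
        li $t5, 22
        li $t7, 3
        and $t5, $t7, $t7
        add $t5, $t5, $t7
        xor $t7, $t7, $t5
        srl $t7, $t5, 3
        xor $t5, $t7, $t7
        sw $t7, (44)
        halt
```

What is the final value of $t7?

0

after li $t5, 22: $t5=22
after li $t7, 3: $t7=3
after and $t5, $t7, $t7: $t5=3&3=3
after add $t5, $t5, $t7: $t5=3+3=6
after xor $t7, $t7, $t5: $t7=3^6=5
after srl $t7, $t5, 3: $t7=6>>3=0
after xor $t5, $t7, $t7: $t5=0^0=0
sw $t7, (44) → M[44]=0
halt.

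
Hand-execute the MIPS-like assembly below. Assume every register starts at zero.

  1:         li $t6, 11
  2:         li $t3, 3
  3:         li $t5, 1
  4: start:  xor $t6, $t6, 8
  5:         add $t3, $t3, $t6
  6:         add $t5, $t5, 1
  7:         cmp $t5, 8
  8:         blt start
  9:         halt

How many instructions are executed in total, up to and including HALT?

39

after li $t6, 11: $t6=11
after li $t3, 3: $t3=3
after li $t5, 1: $t5=1
after xor $t6, $t6, 8: $t6=11^8=3
after add $t3, $t3, $t6: $t3=3+3=6
after add $t5, $t5, 1: $t5=1+1=2
cmp $t5, 8  (cmp 2,8)
blt start: taken
after xor $t6, $t6, 8: $t6=3^8=11
after add $t3, $t3, $t6: $t3=6+11=17
after add $t5, $t5, 1: $t5=2+1=3
cmp $t5, 8  (cmp 3,8)
blt start: taken
after xor $t6, $t6, 8: $t6=11^8=3
after add $t3, $t3, $t6: $t3=17+3=20
after add $t5, $t5, 1: $t5=3+1=4
cmp $t5, 8  (cmp 4,8)
blt start: taken
after xor $t6, $t6, 8: $t6=3^8=11
after add $t3, $t3, $t6: $t3=20+11=31
after add $t5, $t5, 1: $t5=4+1=5
cmp $t5, 8  (cmp 5,8)
blt start: taken
after xor $t6, $t6, 8: $t6=11^8=3
after add $t3, $t3, $t6: $t3=31+3=34
after add $t5, $t5, 1: $t5=5+1=6
cmp $t5, 8  (cmp 6,8)
blt start: taken
after xor $t6, $t6, 8: $t6=3^8=11
after add $t3, $t3, $t6: $t3=34+11=45
after add $t5, $t5, 1: $t5=6+1=7
cmp $t5, 8  (cmp 7,8)
blt start: taken
after xor $t6, $t6, 8: $t6=11^8=3
after add $t3, $t3, $t6: $t3=45+3=48
after add $t5, $t5, 1: $t5=7+1=8
cmp $t5, 8  (cmp 8,8)
blt start: not taken
halt.
Total executed instructions: 39.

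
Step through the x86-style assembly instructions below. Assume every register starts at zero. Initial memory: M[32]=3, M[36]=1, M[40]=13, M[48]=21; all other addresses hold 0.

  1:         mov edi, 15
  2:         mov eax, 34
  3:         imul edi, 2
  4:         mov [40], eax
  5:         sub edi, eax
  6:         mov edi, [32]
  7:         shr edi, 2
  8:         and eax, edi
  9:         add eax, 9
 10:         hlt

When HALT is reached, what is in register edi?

edi=15
eax=34
edi=15*2=30
mov [40], eax → M[40]=34
edi=30-34=-4
edi=M[32]=3
edi=3>>2=0
eax=34&0=0
eax=0+9=9
halt.

0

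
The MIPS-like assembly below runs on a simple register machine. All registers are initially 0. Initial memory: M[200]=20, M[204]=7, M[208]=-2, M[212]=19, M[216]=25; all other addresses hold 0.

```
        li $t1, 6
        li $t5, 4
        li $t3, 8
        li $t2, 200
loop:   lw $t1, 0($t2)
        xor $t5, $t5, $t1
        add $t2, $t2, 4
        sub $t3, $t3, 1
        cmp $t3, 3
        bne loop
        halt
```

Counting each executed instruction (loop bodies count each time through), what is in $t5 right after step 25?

after li $t1, 6: $t1=6
after li $t5, 4: $t5=4
after li $t3, 8: $t3=8
after li $t2, 200: $t2=200
after lw $t1, 0($t2): $t1=M[200]=20
after xor $t5, $t5, $t1: $t5=4^20=16
after add $t2, $t2, 4: $t2=200+4=204
after sub $t3, $t3, 1: $t3=8-1=7
cmp $t3, 3  (cmp 7,3)
bne loop: taken
after lw $t1, 0($t2): $t1=M[204]=7
after xor $t5, $t5, $t1: $t5=16^7=23
after add $t2, $t2, 4: $t2=204+4=208
after sub $t3, $t3, 1: $t3=7-1=6
cmp $t3, 3  (cmp 6,3)
bne loop: taken
after lw $t1, 0($t2): $t1=M[208]=-2
after xor $t5, $t5, $t1: $t5=23^(-2)=-23
after add $t2, $t2, 4: $t2=208+4=212
after sub $t3, $t3, 1: $t3=6-1=5
cmp $t3, 3  (cmp 5,3)
bne loop: taken
after lw $t1, 0($t2): $t1=M[212]=19
after xor $t5, $t5, $t1: $t5=(-23)^19=-6
after add $t2, $t2, 4: $t2=212+4=216
After step 25: $t5 = -6.

-6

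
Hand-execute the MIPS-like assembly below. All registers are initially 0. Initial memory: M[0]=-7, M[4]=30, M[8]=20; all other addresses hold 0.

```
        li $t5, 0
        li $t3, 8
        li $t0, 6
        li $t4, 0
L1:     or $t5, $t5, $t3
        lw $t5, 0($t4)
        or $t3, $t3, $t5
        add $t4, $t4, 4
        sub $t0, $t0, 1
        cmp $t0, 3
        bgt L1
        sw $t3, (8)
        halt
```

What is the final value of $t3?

-1

$t5=0
$t3=8
$t0=6
$t4=0
$t5=0|8=8
$t5=M[0]=-7
$t3=8|(-7)=-7
$t4=0+4=4
$t0=6-1=5
cmp $t0, 3  (cmp 5,3)
bgt L1: taken
$t5=(-7)|(-7)=-7
$t5=M[4]=30
$t3=(-7)|30=-1
$t4=4+4=8
$t0=5-1=4
cmp $t0, 3  (cmp 4,3)
bgt L1: taken
$t5=30|(-1)=-1
$t5=M[8]=20
$t3=(-1)|20=-1
$t4=8+4=12
$t0=4-1=3
cmp $t0, 3  (cmp 3,3)
bgt L1: not taken
sw $t3, (8) → M[8]=-1
halt.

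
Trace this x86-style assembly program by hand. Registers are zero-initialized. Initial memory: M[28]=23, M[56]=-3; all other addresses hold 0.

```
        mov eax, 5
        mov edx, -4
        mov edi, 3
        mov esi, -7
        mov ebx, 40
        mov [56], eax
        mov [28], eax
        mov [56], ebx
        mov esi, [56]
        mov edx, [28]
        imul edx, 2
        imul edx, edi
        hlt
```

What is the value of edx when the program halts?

30

after mov eax, 5: eax=5
after mov edx, -4: edx=-4
after mov edi, 3: edi=3
after mov esi, -7: esi=-7
after mov ebx, 40: ebx=40
mov [56], eax → M[56]=5
mov [28], eax → M[28]=5
mov [56], ebx → M[56]=40
after mov esi, [56]: esi=M[56]=40
after mov edx, [28]: edx=M[28]=5
after imul edx, 2: edx=5*2=10
after imul edx, edi: edx=10*3=30
halt.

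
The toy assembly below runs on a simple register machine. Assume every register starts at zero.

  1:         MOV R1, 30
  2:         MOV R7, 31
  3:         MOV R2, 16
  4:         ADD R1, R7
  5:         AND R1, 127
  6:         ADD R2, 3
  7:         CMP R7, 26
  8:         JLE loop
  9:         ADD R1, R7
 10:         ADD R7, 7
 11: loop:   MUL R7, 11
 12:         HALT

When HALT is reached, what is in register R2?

R1=30
R7=31
R2=16
R1=30+31=61
R1=61&127=61
R2=16+3=19
CMP R7, 26  (cmp 31,26)
JLE loop: not taken
R1=61+31=92
R7=31+7=38
R7=38*11=418
halt.

19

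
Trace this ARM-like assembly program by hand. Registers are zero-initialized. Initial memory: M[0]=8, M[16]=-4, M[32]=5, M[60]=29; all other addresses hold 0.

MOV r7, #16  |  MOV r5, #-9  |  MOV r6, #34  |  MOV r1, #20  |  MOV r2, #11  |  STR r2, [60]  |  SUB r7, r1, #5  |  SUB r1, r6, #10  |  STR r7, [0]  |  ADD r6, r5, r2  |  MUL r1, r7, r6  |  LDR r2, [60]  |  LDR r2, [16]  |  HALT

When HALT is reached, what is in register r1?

30

MOV r7, #16 → r7=16
MOV r5, #-9 → r5=-9
MOV r6, #34 → r6=34
MOV r1, #20 → r1=20
MOV r2, #11 → r2=11
STR r2, [60] → M[60]=11
SUB r7, r1, #5 → r7=20-5=15
SUB r1, r6, #10 → r1=34-10=24
STR r7, [0] → M[0]=15
ADD r6, r5, r2 → r6=(-9)+11=2
MUL r1, r7, r6 → r1=15*2=30
LDR r2, [60] → r2=M[60]=11
LDR r2, [16] → r2=M[16]=-4
halt.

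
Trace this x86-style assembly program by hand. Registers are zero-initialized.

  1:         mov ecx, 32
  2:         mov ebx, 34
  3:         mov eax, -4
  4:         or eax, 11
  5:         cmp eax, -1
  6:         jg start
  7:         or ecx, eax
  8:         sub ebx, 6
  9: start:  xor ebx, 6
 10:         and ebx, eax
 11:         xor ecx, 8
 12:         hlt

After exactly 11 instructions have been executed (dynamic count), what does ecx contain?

after mov ecx, 32: ecx=32
after mov ebx, 34: ebx=34
after mov eax, -4: eax=-4
after or eax, 11: eax=(-4)|11=-1
cmp eax, -1  (cmp -1,-1)
jg start: not taken
after or ecx, eax: ecx=32|(-1)=-1
after sub ebx, 6: ebx=34-6=28
after xor ebx, 6: ebx=28^6=26
after and ebx, eax: ebx=26&(-1)=26
after xor ecx, 8: ecx=(-1)^8=-9
After step 11: ecx = -9.

-9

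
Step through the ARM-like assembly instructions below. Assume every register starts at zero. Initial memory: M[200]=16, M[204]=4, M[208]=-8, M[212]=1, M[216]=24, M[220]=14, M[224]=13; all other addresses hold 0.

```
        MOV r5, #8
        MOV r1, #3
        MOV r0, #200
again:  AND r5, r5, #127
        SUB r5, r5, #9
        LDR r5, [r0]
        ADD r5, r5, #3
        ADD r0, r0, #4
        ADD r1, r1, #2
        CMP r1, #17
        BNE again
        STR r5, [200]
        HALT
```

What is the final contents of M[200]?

16

after MOV r5, #8: r5=8
after MOV r1, #3: r1=3
after MOV r0, #200: r0=200
after AND r5, r5, #127: r5=8&127=8
after SUB r5, r5, #9: r5=8-9=-1
after LDR r5, [r0]: r5=M[200]=16
after ADD r5, r5, #3: r5=16+3=19
after ADD r0, r0, #4: r0=200+4=204
after ADD r1, r1, #2: r1=3+2=5
CMP r1, #17  (cmp 5,17)
BNE again: taken
after AND r5, r5, #127: r5=19&127=19
after SUB r5, r5, #9: r5=19-9=10
after LDR r5, [r0]: r5=M[204]=4
after ADD r5, r5, #3: r5=4+3=7
after ADD r0, r0, #4: r0=204+4=208
after ADD r1, r1, #2: r1=5+2=7
CMP r1, #17  (cmp 7,17)
BNE again: taken
after AND r5, r5, #127: r5=7&127=7
after SUB r5, r5, #9: r5=7-9=-2
after LDR r5, [r0]: r5=M[208]=-8
after ADD r5, r5, #3: r5=(-8)+3=-5
after ADD r0, r0, #4: r0=208+4=212
after ADD r1, r1, #2: r1=7+2=9
CMP r1, #17  (cmp 9,17)
BNE again: taken
after AND r5, r5, #127: r5=(-5)&127=123
after SUB r5, r5, #9: r5=123-9=114
after LDR r5, [r0]: r5=M[212]=1
after ADD r5, r5, #3: r5=1+3=4
after ADD r0, r0, #4: r0=212+4=216
after ADD r1, r1, #2: r1=9+2=11
CMP r1, #17  (cmp 11,17)
BNE again: taken
after AND r5, r5, #127: r5=4&127=4
after SUB r5, r5, #9: r5=4-9=-5
after LDR r5, [r0]: r5=M[216]=24
after ADD r5, r5, #3: r5=24+3=27
after ADD r0, r0, #4: r0=216+4=220
after ADD r1, r1, #2: r1=11+2=13
CMP r1, #17  (cmp 13,17)
BNE again: taken
after AND r5, r5, #127: r5=27&127=27
after SUB r5, r5, #9: r5=27-9=18
after LDR r5, [r0]: r5=M[220]=14
after ADD r5, r5, #3: r5=14+3=17
after ADD r0, r0, #4: r0=220+4=224
after ADD r1, r1, #2: r1=13+2=15
CMP r1, #17  (cmp 15,17)
BNE again: taken
after AND r5, r5, #127: r5=17&127=17
after SUB r5, r5, #9: r5=17-9=8
after LDR r5, [r0]: r5=M[224]=13
after ADD r5, r5, #3: r5=13+3=16
after ADD r0, r0, #4: r0=224+4=228
after ADD r1, r1, #2: r1=15+2=17
CMP r1, #17  (cmp 17,17)
BNE again: not taken
STR r5, [200] → M[200]=16
halt.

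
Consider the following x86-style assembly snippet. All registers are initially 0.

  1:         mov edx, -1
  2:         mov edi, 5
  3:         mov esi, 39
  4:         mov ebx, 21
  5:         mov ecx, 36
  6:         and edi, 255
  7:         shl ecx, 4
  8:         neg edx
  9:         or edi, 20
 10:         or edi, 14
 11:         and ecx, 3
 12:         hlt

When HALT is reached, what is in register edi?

31

after mov edx, -1: edx=-1
after mov edi, 5: edi=5
after mov esi, 39: esi=39
after mov ebx, 21: ebx=21
after mov ecx, 36: ecx=36
after and edi, 255: edi=5&255=5
after shl ecx, 4: ecx=36<<4=576
after neg edx: edx=-(-1)=1
after or edi, 20: edi=5|20=21
after or edi, 14: edi=21|14=31
after and ecx, 3: ecx=576&3=0
halt.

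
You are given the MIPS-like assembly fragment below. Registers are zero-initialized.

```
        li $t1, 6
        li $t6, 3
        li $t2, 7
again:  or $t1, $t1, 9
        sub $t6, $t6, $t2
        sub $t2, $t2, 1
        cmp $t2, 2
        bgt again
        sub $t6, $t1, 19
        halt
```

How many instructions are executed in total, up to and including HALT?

li $t1, 6 → $t1=6
li $t6, 3 → $t6=3
li $t2, 7 → $t2=7
or $t1, $t1, 9 → $t1=6|9=15
sub $t6, $t6, $t2 → $t6=3-7=-4
sub $t2, $t2, 1 → $t2=7-1=6
cmp $t2, 2  (cmp 6,2)
bgt again: taken
or $t1, $t1, 9 → $t1=15|9=15
sub $t6, $t6, $t2 → $t6=(-4)-6=-10
sub $t2, $t2, 1 → $t2=6-1=5
cmp $t2, 2  (cmp 5,2)
bgt again: taken
or $t1, $t1, 9 → $t1=15|9=15
sub $t6, $t6, $t2 → $t6=(-10)-5=-15
sub $t2, $t2, 1 → $t2=5-1=4
cmp $t2, 2  (cmp 4,2)
bgt again: taken
or $t1, $t1, 9 → $t1=15|9=15
sub $t6, $t6, $t2 → $t6=(-15)-4=-19
sub $t2, $t2, 1 → $t2=4-1=3
cmp $t2, 2  (cmp 3,2)
bgt again: taken
or $t1, $t1, 9 → $t1=15|9=15
sub $t6, $t6, $t2 → $t6=(-19)-3=-22
sub $t2, $t2, 1 → $t2=3-1=2
cmp $t2, 2  (cmp 2,2)
bgt again: not taken
sub $t6, $t1, 19 → $t6=15-19=-4
halt.
Total executed instructions: 30.

30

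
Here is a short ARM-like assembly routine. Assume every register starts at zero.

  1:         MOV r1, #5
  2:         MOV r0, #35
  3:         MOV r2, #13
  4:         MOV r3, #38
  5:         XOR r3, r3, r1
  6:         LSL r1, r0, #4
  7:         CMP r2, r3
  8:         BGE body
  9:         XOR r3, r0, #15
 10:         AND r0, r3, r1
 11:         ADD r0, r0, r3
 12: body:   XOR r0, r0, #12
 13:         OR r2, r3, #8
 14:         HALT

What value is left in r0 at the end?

64

r1=5
r0=35
r2=13
r3=38
r3=38^5=35
r1=35<<4=560
CMP r2, r3  (cmp 13,35)
BGE body: not taken
r3=35^15=44
r0=44&560=32
r0=32+44=76
r0=76^12=64
r2=44|8=44
halt.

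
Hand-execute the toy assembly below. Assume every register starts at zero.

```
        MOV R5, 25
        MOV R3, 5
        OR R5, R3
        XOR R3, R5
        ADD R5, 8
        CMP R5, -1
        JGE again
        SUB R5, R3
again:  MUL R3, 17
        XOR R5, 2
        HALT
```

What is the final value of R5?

R5=25
R3=5
R5=25|5=29
R3=5^29=24
R5=29+8=37
CMP R5, -1  (cmp 37,-1)
JGE again: taken
R3=24*17=408
R5=37^2=39
halt.

39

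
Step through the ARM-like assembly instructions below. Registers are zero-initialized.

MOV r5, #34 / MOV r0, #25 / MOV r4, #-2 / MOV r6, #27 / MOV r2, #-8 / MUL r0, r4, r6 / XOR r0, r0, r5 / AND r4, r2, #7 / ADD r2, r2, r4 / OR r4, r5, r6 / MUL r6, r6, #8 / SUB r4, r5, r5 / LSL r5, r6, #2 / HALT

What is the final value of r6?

216

r5=34
r0=25
r4=-2
r6=27
r2=-8
r0=(-2)*27=-54
r0=(-54)^34=-24
r4=(-8)&7=0
r2=(-8)+0=-8
r4=34|27=59
r6=27*8=216
r4=34-34=0
r5=216<<2=864
halt.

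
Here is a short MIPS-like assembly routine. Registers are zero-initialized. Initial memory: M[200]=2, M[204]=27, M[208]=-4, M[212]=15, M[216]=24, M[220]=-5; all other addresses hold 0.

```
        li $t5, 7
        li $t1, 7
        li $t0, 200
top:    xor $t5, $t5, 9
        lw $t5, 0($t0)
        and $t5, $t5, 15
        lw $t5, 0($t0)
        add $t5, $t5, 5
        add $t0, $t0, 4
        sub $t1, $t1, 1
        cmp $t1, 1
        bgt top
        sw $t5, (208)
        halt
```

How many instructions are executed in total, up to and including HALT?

59

after li $t5, 7: $t5=7
after li $t1, 7: $t1=7
after li $t0, 200: $t0=200
after xor $t5, $t5, 9: $t5=7^9=14
after lw $t5, 0($t0): $t5=M[200]=2
after and $t5, $t5, 15: $t5=2&15=2
after lw $t5, 0($t0): $t5=M[200]=2
after add $t5, $t5, 5: $t5=2+5=7
after add $t0, $t0, 4: $t0=200+4=204
after sub $t1, $t1, 1: $t1=7-1=6
cmp $t1, 1  (cmp 6,1)
bgt top: taken
after xor $t5, $t5, 9: $t5=7^9=14
after lw $t5, 0($t0): $t5=M[204]=27
after and $t5, $t5, 15: $t5=27&15=11
after lw $t5, 0($t0): $t5=M[204]=27
after add $t5, $t5, 5: $t5=27+5=32
after add $t0, $t0, 4: $t0=204+4=208
after sub $t1, $t1, 1: $t1=6-1=5
cmp $t1, 1  (cmp 5,1)
bgt top: taken
after xor $t5, $t5, 9: $t5=32^9=41
after lw $t5, 0($t0): $t5=M[208]=-4
after and $t5, $t5, 15: $t5=(-4)&15=12
after lw $t5, 0($t0): $t5=M[208]=-4
after add $t5, $t5, 5: $t5=(-4)+5=1
after add $t0, $t0, 4: $t0=208+4=212
after sub $t1, $t1, 1: $t1=5-1=4
cmp $t1, 1  (cmp 4,1)
bgt top: taken
after xor $t5, $t5, 9: $t5=1^9=8
after lw $t5, 0($t0): $t5=M[212]=15
after and $t5, $t5, 15: $t5=15&15=15
after lw $t5, 0($t0): $t5=M[212]=15
after add $t5, $t5, 5: $t5=15+5=20
after add $t0, $t0, 4: $t0=212+4=216
after sub $t1, $t1, 1: $t1=4-1=3
cmp $t1, 1  (cmp 3,1)
bgt top: taken
after xor $t5, $t5, 9: $t5=20^9=29
after lw $t5, 0($t0): $t5=M[216]=24
after and $t5, $t5, 15: $t5=24&15=8
after lw $t5, 0($t0): $t5=M[216]=24
after add $t5, $t5, 5: $t5=24+5=29
after add $t0, $t0, 4: $t0=216+4=220
after sub $t1, $t1, 1: $t1=3-1=2
cmp $t1, 1  (cmp 2,1)
bgt top: taken
after xor $t5, $t5, 9: $t5=29^9=20
after lw $t5, 0($t0): $t5=M[220]=-5
after and $t5, $t5, 15: $t5=(-5)&15=11
after lw $t5, 0($t0): $t5=M[220]=-5
after add $t5, $t5, 5: $t5=(-5)+5=0
after add $t0, $t0, 4: $t0=220+4=224
after sub $t1, $t1, 1: $t1=2-1=1
cmp $t1, 1  (cmp 1,1)
bgt top: not taken
sw $t5, (208) → M[208]=0
halt.
Total executed instructions: 59.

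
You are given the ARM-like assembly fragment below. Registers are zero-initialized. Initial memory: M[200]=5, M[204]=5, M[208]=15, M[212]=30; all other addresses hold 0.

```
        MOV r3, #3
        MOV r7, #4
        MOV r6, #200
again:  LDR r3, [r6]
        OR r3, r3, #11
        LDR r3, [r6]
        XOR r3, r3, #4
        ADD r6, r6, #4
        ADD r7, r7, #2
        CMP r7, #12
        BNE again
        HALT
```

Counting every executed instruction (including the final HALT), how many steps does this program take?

36

r3=3
r7=4
r6=200
r3=M[200]=5
r3=5|11=15
r3=M[200]=5
r3=5^4=1
r6=200+4=204
r7=4+2=6
CMP r7, #12  (cmp 6,12)
BNE again: taken
r3=M[204]=5
r3=5|11=15
r3=M[204]=5
r3=5^4=1
r6=204+4=208
r7=6+2=8
CMP r7, #12  (cmp 8,12)
BNE again: taken
r3=M[208]=15
r3=15|11=15
r3=M[208]=15
r3=15^4=11
r6=208+4=212
r7=8+2=10
CMP r7, #12  (cmp 10,12)
BNE again: taken
r3=M[212]=30
r3=30|11=31
r3=M[212]=30
r3=30^4=26
r6=212+4=216
r7=10+2=12
CMP r7, #12  (cmp 12,12)
BNE again: not taken
halt.
Total executed instructions: 36.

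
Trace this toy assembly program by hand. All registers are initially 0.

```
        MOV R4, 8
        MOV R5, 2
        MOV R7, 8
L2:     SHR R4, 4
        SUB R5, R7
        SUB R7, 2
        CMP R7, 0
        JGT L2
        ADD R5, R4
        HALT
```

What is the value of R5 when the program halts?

-18

after MOV R4, 8: R4=8
after MOV R5, 2: R5=2
after MOV R7, 8: R7=8
after SHR R4, 4: R4=8>>4=0
after SUB R5, R7: R5=2-8=-6
after SUB R7, 2: R7=8-2=6
CMP R7, 0  (cmp 6,0)
JGT L2: taken
after SHR R4, 4: R4=0>>4=0
after SUB R5, R7: R5=(-6)-6=-12
after SUB R7, 2: R7=6-2=4
CMP R7, 0  (cmp 4,0)
JGT L2: taken
after SHR R4, 4: R4=0>>4=0
after SUB R5, R7: R5=(-12)-4=-16
after SUB R7, 2: R7=4-2=2
CMP R7, 0  (cmp 2,0)
JGT L2: taken
after SHR R4, 4: R4=0>>4=0
after SUB R5, R7: R5=(-16)-2=-18
after SUB R7, 2: R7=2-2=0
CMP R7, 0  (cmp 0,0)
JGT L2: not taken
after ADD R5, R4: R5=(-18)+0=-18
halt.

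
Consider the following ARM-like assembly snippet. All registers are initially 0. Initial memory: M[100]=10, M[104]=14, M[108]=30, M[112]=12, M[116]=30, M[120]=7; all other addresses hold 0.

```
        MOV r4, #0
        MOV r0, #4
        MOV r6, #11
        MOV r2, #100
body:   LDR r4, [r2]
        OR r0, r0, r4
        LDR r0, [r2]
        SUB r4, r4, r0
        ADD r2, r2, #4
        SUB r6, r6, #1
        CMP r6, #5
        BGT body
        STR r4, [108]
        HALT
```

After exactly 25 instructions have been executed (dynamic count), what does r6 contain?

9

MOV r4, #0 → r4=0
MOV r0, #4 → r0=4
MOV r6, #11 → r6=11
MOV r2, #100 → r2=100
LDR r4, [r2] → r4=M[100]=10
OR r0, r0, r4 → r0=4|10=14
LDR r0, [r2] → r0=M[100]=10
SUB r4, r4, r0 → r4=10-10=0
ADD r2, r2, #4 → r2=100+4=104
SUB r6, r6, #1 → r6=11-1=10
CMP r6, #5  (cmp 10,5)
BGT body: taken
LDR r4, [r2] → r4=M[104]=14
OR r0, r0, r4 → r0=10|14=14
LDR r0, [r2] → r0=M[104]=14
SUB r4, r4, r0 → r4=14-14=0
ADD r2, r2, #4 → r2=104+4=108
SUB r6, r6, #1 → r6=10-1=9
CMP r6, #5  (cmp 9,5)
BGT body: taken
LDR r4, [r2] → r4=M[108]=30
OR r0, r0, r4 → r0=14|30=30
LDR r0, [r2] → r0=M[108]=30
SUB r4, r4, r0 → r4=30-30=0
ADD r2, r2, #4 → r2=108+4=112
After step 25: r6 = 9.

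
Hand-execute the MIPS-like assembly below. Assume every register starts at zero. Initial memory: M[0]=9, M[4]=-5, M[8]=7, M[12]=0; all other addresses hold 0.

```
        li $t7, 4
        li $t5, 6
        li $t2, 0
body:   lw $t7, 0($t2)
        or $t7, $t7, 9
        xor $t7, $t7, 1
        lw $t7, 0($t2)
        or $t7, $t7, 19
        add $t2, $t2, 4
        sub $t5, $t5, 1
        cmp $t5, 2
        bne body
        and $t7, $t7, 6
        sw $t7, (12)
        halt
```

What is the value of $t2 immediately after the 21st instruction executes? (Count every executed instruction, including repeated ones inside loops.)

li $t7, 4 → $t7=4
li $t5, 6 → $t5=6
li $t2, 0 → $t2=0
lw $t7, 0($t2) → $t7=M[0]=9
or $t7, $t7, 9 → $t7=9|9=9
xor $t7, $t7, 1 → $t7=9^1=8
lw $t7, 0($t2) → $t7=M[0]=9
or $t7, $t7, 19 → $t7=9|19=27
add $t2, $t2, 4 → $t2=0+4=4
sub $t5, $t5, 1 → $t5=6-1=5
cmp $t5, 2  (cmp 5,2)
bne body: taken
lw $t7, 0($t2) → $t7=M[4]=-5
or $t7, $t7, 9 → $t7=(-5)|9=-5
xor $t7, $t7, 1 → $t7=(-5)^1=-6
lw $t7, 0($t2) → $t7=M[4]=-5
or $t7, $t7, 19 → $t7=(-5)|19=-5
add $t2, $t2, 4 → $t2=4+4=8
sub $t5, $t5, 1 → $t5=5-1=4
cmp $t5, 2  (cmp 4,2)
bne body: taken
After step 21: $t2 = 8.

8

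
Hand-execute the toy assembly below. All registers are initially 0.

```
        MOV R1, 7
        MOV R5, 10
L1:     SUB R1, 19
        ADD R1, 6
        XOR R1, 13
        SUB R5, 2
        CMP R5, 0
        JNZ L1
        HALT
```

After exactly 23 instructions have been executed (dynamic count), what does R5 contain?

4

after MOV R1, 7: R1=7
after MOV R5, 10: R5=10
after SUB R1, 19: R1=7-19=-12
after ADD R1, 6: R1=(-12)+6=-6
after XOR R1, 13: R1=(-6)^13=-9
after SUB R5, 2: R5=10-2=8
CMP R5, 0  (cmp 8,0)
JNZ L1: taken
after SUB R1, 19: R1=(-9)-19=-28
after ADD R1, 6: R1=(-28)+6=-22
after XOR R1, 13: R1=(-22)^13=-25
after SUB R5, 2: R5=8-2=6
CMP R5, 0  (cmp 6,0)
JNZ L1: taken
after SUB R1, 19: R1=(-25)-19=-44
after ADD R1, 6: R1=(-44)+6=-38
after XOR R1, 13: R1=(-38)^13=-41
after SUB R5, 2: R5=6-2=4
CMP R5, 0  (cmp 4,0)
JNZ L1: taken
after SUB R1, 19: R1=(-41)-19=-60
after ADD R1, 6: R1=(-60)+6=-54
after XOR R1, 13: R1=(-54)^13=-57
After step 23: R5 = 4.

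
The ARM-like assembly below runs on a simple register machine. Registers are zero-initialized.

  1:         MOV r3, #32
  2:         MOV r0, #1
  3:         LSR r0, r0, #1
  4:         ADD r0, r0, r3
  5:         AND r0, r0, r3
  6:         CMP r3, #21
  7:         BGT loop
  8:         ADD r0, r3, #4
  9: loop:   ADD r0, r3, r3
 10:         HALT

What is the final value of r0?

64

r3=32
r0=1
r0=1>>1=0
r0=0+32=32
r0=32&32=32
CMP r3, #21  (cmp 32,21)
BGT loop: taken
r0=32+32=64
halt.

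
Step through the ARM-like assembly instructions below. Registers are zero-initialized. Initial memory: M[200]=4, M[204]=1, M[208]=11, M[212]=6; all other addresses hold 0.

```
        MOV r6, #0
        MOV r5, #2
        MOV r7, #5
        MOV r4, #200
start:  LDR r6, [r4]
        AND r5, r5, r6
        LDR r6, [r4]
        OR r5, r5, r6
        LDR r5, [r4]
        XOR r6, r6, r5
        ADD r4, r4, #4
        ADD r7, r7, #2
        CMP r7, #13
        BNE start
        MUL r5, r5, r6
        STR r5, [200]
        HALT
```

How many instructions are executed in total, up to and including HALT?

r6=0
r5=2
r7=5
r4=200
r6=M[200]=4
r5=2&4=0
r6=M[200]=4
r5=0|4=4
r5=M[200]=4
r6=4^4=0
r4=200+4=204
r7=5+2=7
CMP r7, #13  (cmp 7,13)
BNE start: taken
r6=M[204]=1
r5=4&1=0
r6=M[204]=1
r5=0|1=1
r5=M[204]=1
r6=1^1=0
r4=204+4=208
r7=7+2=9
CMP r7, #13  (cmp 9,13)
BNE start: taken
r6=M[208]=11
r5=1&11=1
r6=M[208]=11
r5=1|11=11
r5=M[208]=11
r6=11^11=0
r4=208+4=212
r7=9+2=11
CMP r7, #13  (cmp 11,13)
BNE start: taken
r6=M[212]=6
r5=11&6=2
r6=M[212]=6
r5=2|6=6
r5=M[212]=6
r6=6^6=0
r4=212+4=216
r7=11+2=13
CMP r7, #13  (cmp 13,13)
BNE start: not taken
r5=6*0=0
STR r5, [200] → M[200]=0
halt.
Total executed instructions: 47.

47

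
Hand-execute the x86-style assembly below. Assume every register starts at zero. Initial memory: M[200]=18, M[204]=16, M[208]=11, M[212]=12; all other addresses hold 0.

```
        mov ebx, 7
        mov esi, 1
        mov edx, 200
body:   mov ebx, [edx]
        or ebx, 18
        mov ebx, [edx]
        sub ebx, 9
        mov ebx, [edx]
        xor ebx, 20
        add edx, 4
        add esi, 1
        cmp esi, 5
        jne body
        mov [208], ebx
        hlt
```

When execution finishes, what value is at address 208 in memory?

24

ebx=7
esi=1
edx=200
ebx=M[200]=18
ebx=18|18=18
ebx=M[200]=18
ebx=18-9=9
ebx=M[200]=18
ebx=18^20=6
edx=200+4=204
esi=1+1=2
cmp esi, 5  (cmp 2,5)
jne body: taken
ebx=M[204]=16
ebx=16|18=18
ebx=M[204]=16
ebx=16-9=7
ebx=M[204]=16
ebx=16^20=4
edx=204+4=208
esi=2+1=3
cmp esi, 5  (cmp 3,5)
jne body: taken
ebx=M[208]=11
ebx=11|18=27
ebx=M[208]=11
ebx=11-9=2
ebx=M[208]=11
ebx=11^20=31
edx=208+4=212
esi=3+1=4
cmp esi, 5  (cmp 4,5)
jne body: taken
ebx=M[212]=12
ebx=12|18=30
ebx=M[212]=12
ebx=12-9=3
ebx=M[212]=12
ebx=12^20=24
edx=212+4=216
esi=4+1=5
cmp esi, 5  (cmp 5,5)
jne body: not taken
mov [208], ebx → M[208]=24
halt.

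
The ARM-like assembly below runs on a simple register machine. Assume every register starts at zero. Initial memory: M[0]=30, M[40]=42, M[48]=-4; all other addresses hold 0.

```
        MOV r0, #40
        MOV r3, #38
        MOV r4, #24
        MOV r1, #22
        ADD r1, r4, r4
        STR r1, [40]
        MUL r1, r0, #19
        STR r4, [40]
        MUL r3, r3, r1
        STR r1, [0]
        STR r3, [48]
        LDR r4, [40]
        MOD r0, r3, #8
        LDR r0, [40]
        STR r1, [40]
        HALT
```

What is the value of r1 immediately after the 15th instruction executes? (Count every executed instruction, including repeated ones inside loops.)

760

after MOV r0, #40: r0=40
after MOV r3, #38: r3=38
after MOV r4, #24: r4=24
after MOV r1, #22: r1=22
after ADD r1, r4, r4: r1=24+24=48
STR r1, [40] → M[40]=48
after MUL r1, r0, #19: r1=40*19=760
STR r4, [40] → M[40]=24
after MUL r3, r3, r1: r3=38*760=28880
STR r1, [0] → M[0]=760
STR r3, [48] → M[48]=28880
after LDR r4, [40]: r4=M[40]=24
after MOD r0, r3, #8: r0=28880%8=0
after LDR r0, [40]: r0=M[40]=24
STR r1, [40] → M[40]=760
After step 15: r1 = 760.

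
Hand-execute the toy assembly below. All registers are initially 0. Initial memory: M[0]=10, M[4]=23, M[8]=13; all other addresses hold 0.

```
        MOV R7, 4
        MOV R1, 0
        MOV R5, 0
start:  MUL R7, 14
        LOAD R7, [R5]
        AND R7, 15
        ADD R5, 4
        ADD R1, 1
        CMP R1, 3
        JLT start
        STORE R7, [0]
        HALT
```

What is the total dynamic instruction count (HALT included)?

26

after MOV R7, 4: R7=4
after MOV R1, 0: R1=0
after MOV R5, 0: R5=0
after MUL R7, 14: R7=4*14=56
after LOAD R7, [R5]: R7=M[0]=10
after AND R7, 15: R7=10&15=10
after ADD R5, 4: R5=0+4=4
after ADD R1, 1: R1=0+1=1
CMP R1, 3  (cmp 1,3)
JLT start: taken
after MUL R7, 14: R7=10*14=140
after LOAD R7, [R5]: R7=M[4]=23
after AND R7, 15: R7=23&15=7
after ADD R5, 4: R5=4+4=8
after ADD R1, 1: R1=1+1=2
CMP R1, 3  (cmp 2,3)
JLT start: taken
after MUL R7, 14: R7=7*14=98
after LOAD R7, [R5]: R7=M[8]=13
after AND R7, 15: R7=13&15=13
after ADD R5, 4: R5=8+4=12
after ADD R1, 1: R1=2+1=3
CMP R1, 3  (cmp 3,3)
JLT start: not taken
STORE R7, [0] → M[0]=13
halt.
Total executed instructions: 26.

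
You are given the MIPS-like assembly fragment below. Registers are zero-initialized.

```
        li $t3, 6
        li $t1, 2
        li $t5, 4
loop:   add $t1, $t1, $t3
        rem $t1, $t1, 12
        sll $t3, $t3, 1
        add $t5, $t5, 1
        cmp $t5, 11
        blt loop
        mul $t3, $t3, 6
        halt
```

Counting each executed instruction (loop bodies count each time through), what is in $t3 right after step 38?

384

$t3=6
$t1=2
$t5=4
$t1=2+6=8
$t1=8%12=8
$t3=6<<1=12
$t5=4+1=5
cmp $t5, 11  (cmp 5,11)
blt loop: taken
$t1=8+12=20
$t1=20%12=8
$t3=12<<1=24
$t5=5+1=6
cmp $t5, 11  (cmp 6,11)
blt loop: taken
$t1=8+24=32
$t1=32%12=8
$t3=24<<1=48
$t5=6+1=7
cmp $t5, 11  (cmp 7,11)
blt loop: taken
$t1=8+48=56
$t1=56%12=8
$t3=48<<1=96
$t5=7+1=8
cmp $t5, 11  (cmp 8,11)
blt loop: taken
$t1=8+96=104
$t1=104%12=8
$t3=96<<1=192
$t5=8+1=9
cmp $t5, 11  (cmp 9,11)
blt loop: taken
$t1=8+192=200
$t1=200%12=8
$t3=192<<1=384
$t5=9+1=10
cmp $t5, 11  (cmp 10,11)
After step 38: $t3 = 384.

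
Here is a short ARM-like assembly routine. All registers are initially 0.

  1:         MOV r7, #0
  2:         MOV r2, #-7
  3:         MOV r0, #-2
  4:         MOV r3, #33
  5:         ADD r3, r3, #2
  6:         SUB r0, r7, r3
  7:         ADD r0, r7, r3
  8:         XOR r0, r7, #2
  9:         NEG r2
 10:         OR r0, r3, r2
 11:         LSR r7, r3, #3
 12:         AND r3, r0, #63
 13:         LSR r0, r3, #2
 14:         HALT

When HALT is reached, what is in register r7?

after MOV r7, #0: r7=0
after MOV r2, #-7: r2=-7
after MOV r0, #-2: r0=-2
after MOV r3, #33: r3=33
after ADD r3, r3, #2: r3=33+2=35
after SUB r0, r7, r3: r0=0-35=-35
after ADD r0, r7, r3: r0=0+35=35
after XOR r0, r7, #2: r0=0^2=2
after NEG r2: r2=-(-7)=7
after OR r0, r3, r2: r0=35|7=39
after LSR r7, r3, #3: r7=35>>3=4
after AND r3, r0, #63: r3=39&63=39
after LSR r0, r3, #2: r0=39>>2=9
halt.

4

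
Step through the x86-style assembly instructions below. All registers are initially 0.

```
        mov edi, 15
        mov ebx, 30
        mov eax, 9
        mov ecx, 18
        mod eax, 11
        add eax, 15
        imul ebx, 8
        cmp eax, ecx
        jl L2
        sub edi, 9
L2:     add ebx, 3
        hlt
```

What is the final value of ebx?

243

edi=15
ebx=30
eax=9
ecx=18
eax=9%11=9
eax=9+15=24
ebx=30*8=240
cmp eax, ecx  (cmp 24,18)
jl L2: not taken
edi=15-9=6
ebx=240+3=243
halt.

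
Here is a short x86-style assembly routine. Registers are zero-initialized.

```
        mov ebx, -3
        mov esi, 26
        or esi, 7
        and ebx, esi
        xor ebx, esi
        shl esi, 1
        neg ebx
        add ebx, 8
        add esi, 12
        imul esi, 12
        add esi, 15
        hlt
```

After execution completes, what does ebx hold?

6

mov ebx, -3 → ebx=-3
mov esi, 26 → esi=26
or esi, 7 → esi=26|7=31
and ebx, esi → ebx=(-3)&31=29
xor ebx, esi → ebx=29^31=2
shl esi, 1 → esi=31<<1=62
neg ebx → ebx=-(2)=-2
add ebx, 8 → ebx=(-2)+8=6
add esi, 12 → esi=62+12=74
imul esi, 12 → esi=74*12=888
add esi, 15 → esi=888+15=903
halt.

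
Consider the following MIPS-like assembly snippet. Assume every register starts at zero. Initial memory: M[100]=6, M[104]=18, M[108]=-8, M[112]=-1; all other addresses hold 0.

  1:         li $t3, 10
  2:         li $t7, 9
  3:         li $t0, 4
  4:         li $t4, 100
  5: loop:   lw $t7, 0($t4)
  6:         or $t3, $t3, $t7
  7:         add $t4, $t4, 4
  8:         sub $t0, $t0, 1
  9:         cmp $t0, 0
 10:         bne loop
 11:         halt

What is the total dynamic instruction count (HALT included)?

after li $t3, 10: $t3=10
after li $t7, 9: $t7=9
after li $t0, 4: $t0=4
after li $t4, 100: $t4=100
after lw $t7, 0($t4): $t7=M[100]=6
after or $t3, $t3, $t7: $t3=10|6=14
after add $t4, $t4, 4: $t4=100+4=104
after sub $t0, $t0, 1: $t0=4-1=3
cmp $t0, 0  (cmp 3,0)
bne loop: taken
after lw $t7, 0($t4): $t7=M[104]=18
after or $t3, $t3, $t7: $t3=14|18=30
after add $t4, $t4, 4: $t4=104+4=108
after sub $t0, $t0, 1: $t0=3-1=2
cmp $t0, 0  (cmp 2,0)
bne loop: taken
after lw $t7, 0($t4): $t7=M[108]=-8
after or $t3, $t3, $t7: $t3=30|(-8)=-2
after add $t4, $t4, 4: $t4=108+4=112
after sub $t0, $t0, 1: $t0=2-1=1
cmp $t0, 0  (cmp 1,0)
bne loop: taken
after lw $t7, 0($t4): $t7=M[112]=-1
after or $t3, $t3, $t7: $t3=(-2)|(-1)=-1
after add $t4, $t4, 4: $t4=112+4=116
after sub $t0, $t0, 1: $t0=1-1=0
cmp $t0, 0  (cmp 0,0)
bne loop: not taken
halt.
Total executed instructions: 29.

29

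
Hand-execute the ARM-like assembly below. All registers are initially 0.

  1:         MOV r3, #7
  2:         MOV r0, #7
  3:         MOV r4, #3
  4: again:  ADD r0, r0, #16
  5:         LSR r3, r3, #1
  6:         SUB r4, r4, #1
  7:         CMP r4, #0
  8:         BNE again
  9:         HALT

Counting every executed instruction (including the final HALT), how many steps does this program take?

19

r3=7
r0=7
r4=3
r0=7+16=23
r3=7>>1=3
r4=3-1=2
CMP r4, #0  (cmp 2,0)
BNE again: taken
r0=23+16=39
r3=3>>1=1
r4=2-1=1
CMP r4, #0  (cmp 1,0)
BNE again: taken
r0=39+16=55
r3=1>>1=0
r4=1-1=0
CMP r4, #0  (cmp 0,0)
BNE again: not taken
halt.
Total executed instructions: 19.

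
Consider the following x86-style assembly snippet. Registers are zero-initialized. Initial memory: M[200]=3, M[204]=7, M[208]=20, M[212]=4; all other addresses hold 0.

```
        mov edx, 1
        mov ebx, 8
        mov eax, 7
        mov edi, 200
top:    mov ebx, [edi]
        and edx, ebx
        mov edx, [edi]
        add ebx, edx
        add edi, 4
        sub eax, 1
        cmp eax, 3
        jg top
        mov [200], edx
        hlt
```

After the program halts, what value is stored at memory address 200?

4

mov edx, 1 → edx=1
mov ebx, 8 → ebx=8
mov eax, 7 → eax=7
mov edi, 200 → edi=200
mov ebx, [edi] → ebx=M[200]=3
and edx, ebx → edx=1&3=1
mov edx, [edi] → edx=M[200]=3
add ebx, edx → ebx=3+3=6
add edi, 4 → edi=200+4=204
sub eax, 1 → eax=7-1=6
cmp eax, 3  (cmp 6,3)
jg top: taken
mov ebx, [edi] → ebx=M[204]=7
and edx, ebx → edx=3&7=3
mov edx, [edi] → edx=M[204]=7
add ebx, edx → ebx=7+7=14
add edi, 4 → edi=204+4=208
sub eax, 1 → eax=6-1=5
cmp eax, 3  (cmp 5,3)
jg top: taken
mov ebx, [edi] → ebx=M[208]=20
and edx, ebx → edx=7&20=4
mov edx, [edi] → edx=M[208]=20
add ebx, edx → ebx=20+20=40
add edi, 4 → edi=208+4=212
sub eax, 1 → eax=5-1=4
cmp eax, 3  (cmp 4,3)
jg top: taken
mov ebx, [edi] → ebx=M[212]=4
and edx, ebx → edx=20&4=4
mov edx, [edi] → edx=M[212]=4
add ebx, edx → ebx=4+4=8
add edi, 4 → edi=212+4=216
sub eax, 1 → eax=4-1=3
cmp eax, 3  (cmp 3,3)
jg top: not taken
mov [200], edx → M[200]=4
halt.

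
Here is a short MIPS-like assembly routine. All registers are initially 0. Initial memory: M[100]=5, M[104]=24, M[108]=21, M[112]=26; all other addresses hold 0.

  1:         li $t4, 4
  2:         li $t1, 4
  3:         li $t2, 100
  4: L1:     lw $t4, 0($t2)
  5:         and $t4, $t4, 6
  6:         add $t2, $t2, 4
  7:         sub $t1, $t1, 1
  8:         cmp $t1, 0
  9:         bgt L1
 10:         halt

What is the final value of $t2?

116

$t4=4
$t1=4
$t2=100
$t4=M[100]=5
$t4=5&6=4
$t2=100+4=104
$t1=4-1=3
cmp $t1, 0  (cmp 3,0)
bgt L1: taken
$t4=M[104]=24
$t4=24&6=0
$t2=104+4=108
$t1=3-1=2
cmp $t1, 0  (cmp 2,0)
bgt L1: taken
$t4=M[108]=21
$t4=21&6=4
$t2=108+4=112
$t1=2-1=1
cmp $t1, 0  (cmp 1,0)
bgt L1: taken
$t4=M[112]=26
$t4=26&6=2
$t2=112+4=116
$t1=1-1=0
cmp $t1, 0  (cmp 0,0)
bgt L1: not taken
halt.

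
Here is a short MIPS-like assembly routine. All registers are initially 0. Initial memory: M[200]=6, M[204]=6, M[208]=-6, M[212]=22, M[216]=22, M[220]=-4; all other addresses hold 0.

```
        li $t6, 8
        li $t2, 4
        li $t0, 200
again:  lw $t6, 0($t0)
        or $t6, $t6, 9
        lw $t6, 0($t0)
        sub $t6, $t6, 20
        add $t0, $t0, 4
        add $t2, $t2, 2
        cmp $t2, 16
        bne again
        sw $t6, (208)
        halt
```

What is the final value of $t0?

224

$t6=8
$t2=4
$t0=200
$t6=M[200]=6
$t6=6|9=15
$t6=M[200]=6
$t6=6-20=-14
$t0=200+4=204
$t2=4+2=6
cmp $t2, 16  (cmp 6,16)
bne again: taken
$t6=M[204]=6
$t6=6|9=15
$t6=M[204]=6
$t6=6-20=-14
$t0=204+4=208
$t2=6+2=8
cmp $t2, 16  (cmp 8,16)
bne again: taken
$t6=M[208]=-6
$t6=(-6)|9=-5
$t6=M[208]=-6
$t6=(-6)-20=-26
$t0=208+4=212
$t2=8+2=10
cmp $t2, 16  (cmp 10,16)
bne again: taken
$t6=M[212]=22
$t6=22|9=31
$t6=M[212]=22
$t6=22-20=2
$t0=212+4=216
$t2=10+2=12
cmp $t2, 16  (cmp 12,16)
bne again: taken
$t6=M[216]=22
$t6=22|9=31
$t6=M[216]=22
$t6=22-20=2
$t0=216+4=220
$t2=12+2=14
cmp $t2, 16  (cmp 14,16)
bne again: taken
$t6=M[220]=-4
$t6=(-4)|9=-3
$t6=M[220]=-4
$t6=(-4)-20=-24
$t0=220+4=224
$t2=14+2=16
cmp $t2, 16  (cmp 16,16)
bne again: not taken
sw $t6, (208) → M[208]=-24
halt.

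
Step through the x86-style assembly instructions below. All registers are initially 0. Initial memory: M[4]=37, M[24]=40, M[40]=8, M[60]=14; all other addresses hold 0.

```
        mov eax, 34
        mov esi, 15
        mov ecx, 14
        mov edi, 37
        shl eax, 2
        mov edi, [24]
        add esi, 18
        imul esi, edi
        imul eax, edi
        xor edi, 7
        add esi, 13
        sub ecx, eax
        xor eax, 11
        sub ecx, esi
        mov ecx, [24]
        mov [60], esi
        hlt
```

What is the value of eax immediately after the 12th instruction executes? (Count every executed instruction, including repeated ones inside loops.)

5440

after mov eax, 34: eax=34
after mov esi, 15: esi=15
after mov ecx, 14: ecx=14
after mov edi, 37: edi=37
after shl eax, 2: eax=34<<2=136
after mov edi, [24]: edi=M[24]=40
after add esi, 18: esi=15+18=33
after imul esi, edi: esi=33*40=1320
after imul eax, edi: eax=136*40=5440
after xor edi, 7: edi=40^7=47
after add esi, 13: esi=1320+13=1333
after sub ecx, eax: ecx=14-5440=-5426
After step 12: eax = 5440.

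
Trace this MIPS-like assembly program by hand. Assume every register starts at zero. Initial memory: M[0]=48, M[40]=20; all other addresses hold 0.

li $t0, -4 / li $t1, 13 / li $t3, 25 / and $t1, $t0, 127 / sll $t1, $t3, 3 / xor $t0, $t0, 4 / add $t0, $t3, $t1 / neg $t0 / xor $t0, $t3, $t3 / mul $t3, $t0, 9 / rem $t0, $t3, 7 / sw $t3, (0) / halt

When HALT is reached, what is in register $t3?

$t0=-4
$t1=13
$t3=25
$t1=(-4)&127=124
$t1=25<<3=200
$t0=(-4)^4=-8
$t0=25+200=225
$t0=-(225)=-225
$t0=25^25=0
$t3=0*9=0
$t0=0%7=0
sw $t3, (0) → M[0]=0
halt.

0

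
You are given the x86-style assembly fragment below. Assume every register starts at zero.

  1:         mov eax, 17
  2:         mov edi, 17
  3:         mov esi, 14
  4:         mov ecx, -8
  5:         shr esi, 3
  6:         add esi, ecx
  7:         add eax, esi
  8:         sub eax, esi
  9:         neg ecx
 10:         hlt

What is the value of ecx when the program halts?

8

after mov eax, 17: eax=17
after mov edi, 17: edi=17
after mov esi, 14: esi=14
after mov ecx, -8: ecx=-8
after shr esi, 3: esi=14>>3=1
after add esi, ecx: esi=1+(-8)=-7
after add eax, esi: eax=17+(-7)=10
after sub eax, esi: eax=10-(-7)=17
after neg ecx: ecx=-(-8)=8
halt.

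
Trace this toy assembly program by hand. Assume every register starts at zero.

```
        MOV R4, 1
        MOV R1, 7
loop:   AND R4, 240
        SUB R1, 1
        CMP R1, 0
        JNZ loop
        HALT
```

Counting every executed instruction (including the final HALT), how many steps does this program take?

31

MOV R4, 1 → R4=1
MOV R1, 7 → R1=7
AND R4, 240 → R4=1&240=0
SUB R1, 1 → R1=7-1=6
CMP R1, 0  (cmp 6,0)
JNZ loop: taken
AND R4, 240 → R4=0&240=0
SUB R1, 1 → R1=6-1=5
CMP R1, 0  (cmp 5,0)
JNZ loop: taken
AND R4, 240 → R4=0&240=0
SUB R1, 1 → R1=5-1=4
CMP R1, 0  (cmp 4,0)
JNZ loop: taken
AND R4, 240 → R4=0&240=0
SUB R1, 1 → R1=4-1=3
CMP R1, 0  (cmp 3,0)
JNZ loop: taken
AND R4, 240 → R4=0&240=0
SUB R1, 1 → R1=3-1=2
CMP R1, 0  (cmp 2,0)
JNZ loop: taken
AND R4, 240 → R4=0&240=0
SUB R1, 1 → R1=2-1=1
CMP R1, 0  (cmp 1,0)
JNZ loop: taken
AND R4, 240 → R4=0&240=0
SUB R1, 1 → R1=1-1=0
CMP R1, 0  (cmp 0,0)
JNZ loop: not taken
halt.
Total executed instructions: 31.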